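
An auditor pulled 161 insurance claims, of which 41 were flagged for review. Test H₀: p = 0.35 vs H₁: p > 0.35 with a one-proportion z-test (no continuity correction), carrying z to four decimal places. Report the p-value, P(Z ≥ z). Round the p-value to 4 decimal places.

With x = 41 successes in n = 161, p̂ = 0.25466.
Null standard error: √(0.35·0.65/161) = √0.001413043 = 0.037590.
z = (p̂ − p₀)/SE = (41/161 − 0.35)/0.037590 ≈ -2.5363.
From the standard normal, P(Z ≥ z) = 0.9944.

p-value = 0.9944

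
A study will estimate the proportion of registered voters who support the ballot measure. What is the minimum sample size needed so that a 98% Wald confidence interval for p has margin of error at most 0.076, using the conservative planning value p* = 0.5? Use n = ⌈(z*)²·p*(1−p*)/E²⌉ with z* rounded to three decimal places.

For 98% confidence, z* = 2.326.
p*(1−p*) = 0.50·0.50 = 0.2500.
(z*)²·p*(1−p*)/E² = 5.410276·0.2500/0.005776 = 234.171.
Rounding up, n = 235.

n = 235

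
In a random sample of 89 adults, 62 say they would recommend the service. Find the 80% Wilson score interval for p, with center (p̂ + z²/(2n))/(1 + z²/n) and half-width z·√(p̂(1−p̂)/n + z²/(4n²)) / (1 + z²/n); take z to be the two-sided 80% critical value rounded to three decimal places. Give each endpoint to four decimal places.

Here p̂ = 62/89 = 0.69663 and z = 1.282 (z² = 1.643524).
Denominator 1 + z²/n = 1 + 1.643524/89 = 1.018467.
Center = (0.69663 + 0.009233)/1.018467 = 0.69306.
Radicand: p̂(1−p̂)/n + z²/(4n²) = 0.002374572 + 0.000051872 = 0.002426444.
Half-width = 1.282·√0.002426444/1.018467 = 0.06200.
So the interval runs from 0.6311 to 0.7551.

(0.6311, 0.7551)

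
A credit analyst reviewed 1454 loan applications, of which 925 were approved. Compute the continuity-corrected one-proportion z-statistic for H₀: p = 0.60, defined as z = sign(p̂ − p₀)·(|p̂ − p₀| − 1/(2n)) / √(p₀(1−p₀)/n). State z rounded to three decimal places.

z = 2.789

p̂ = 925/1454 = 0.63618. p̂ − p₀ = 0.036176.
Continuity correction 1/(2n) = 1/2908 = 0.000344.
Corrected numerator: |0.036176| − 0.000344 = 0.035832.
SE₀ = √(0.60·0.40/1454) = 0.012848.
z = (+)0.035832/0.012848 = 2.789.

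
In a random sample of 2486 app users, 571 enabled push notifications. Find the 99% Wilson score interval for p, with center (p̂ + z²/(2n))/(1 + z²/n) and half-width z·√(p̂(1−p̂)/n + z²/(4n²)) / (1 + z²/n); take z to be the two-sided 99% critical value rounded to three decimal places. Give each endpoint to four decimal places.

p̂ = 571/2486 = 0.22969; z = 2.576, so z² = 6.635776.
Denominator 1 + z²/n = 1 + 6.635776/2486 = 1.002669.
Adjusted center: (0.22969 + z²/(2n))/1.002669 = 0.23041.
Radicand: p̂(1−p̂)/n + z²/(4n²) = 0.000071171 + 0.000000268 = 0.000071439.
Half-width = 2.576·√0.000071439/1.002669 = 0.02171.
Interval: 0.23041 ± 0.02171 → (0.2087, 0.2521).

(0.2087, 0.2521)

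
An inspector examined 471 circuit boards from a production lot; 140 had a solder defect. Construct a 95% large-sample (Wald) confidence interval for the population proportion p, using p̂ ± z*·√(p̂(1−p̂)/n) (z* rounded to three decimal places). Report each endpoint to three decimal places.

With x = 140 successes in n = 471, p̂ = 0.29724.
SE = √(p̂(1−p̂)/n) = √(0.208888/471) = 0.021059.
For 95% confidence, z* = 1.960.
Margin = 1.960·0.021059 = 0.04128.
So the interval runs from 0.256 to 0.339.

(0.256, 0.339)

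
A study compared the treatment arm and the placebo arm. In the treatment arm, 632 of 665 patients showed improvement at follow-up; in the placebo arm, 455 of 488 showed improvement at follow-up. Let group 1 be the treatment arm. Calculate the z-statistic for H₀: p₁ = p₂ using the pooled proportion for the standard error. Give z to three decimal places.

z = 1.300

Sample proportions: p̂₁ = 632/665 = 0.95038 and p̂₂ = 455/488 = 0.93238.
Pooling: p̂ = 1087/1153 = 0.94276.
Pooled SE = √[0.0539653·0.00355294] ≈ 0.013847.
z = 0.01800/0.013847 = 1.300.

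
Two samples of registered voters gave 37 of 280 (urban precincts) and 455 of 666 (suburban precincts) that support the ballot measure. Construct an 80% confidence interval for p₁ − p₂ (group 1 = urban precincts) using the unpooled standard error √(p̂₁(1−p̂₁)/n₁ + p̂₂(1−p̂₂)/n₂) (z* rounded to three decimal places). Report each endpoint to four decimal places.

(-0.5858, -0.5163)

p̂₁ = 0.13214, p̂₂ = 0.68318, so the observed difference is -0.55104.
SE = √(0.000409575 + 0.000324991) = √0.000734566 = 0.027103.
z* = 1.282 at the 80% level. Margin of error = 0.03475.
Interval: -0.55104 ± 0.03475 → (-0.5858, -0.5163).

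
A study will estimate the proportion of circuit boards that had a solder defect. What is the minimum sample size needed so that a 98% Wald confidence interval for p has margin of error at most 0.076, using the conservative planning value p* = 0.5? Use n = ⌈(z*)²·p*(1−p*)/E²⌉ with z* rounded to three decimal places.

z* = 2.326 at the 98% level.
p*(1−p*) = 0.2500.
(z*)²·p*(1−p*)/E² = 5.410276·0.2500/0.005776 = 234.171.
⌈234.171⌉ = 235.

n = 235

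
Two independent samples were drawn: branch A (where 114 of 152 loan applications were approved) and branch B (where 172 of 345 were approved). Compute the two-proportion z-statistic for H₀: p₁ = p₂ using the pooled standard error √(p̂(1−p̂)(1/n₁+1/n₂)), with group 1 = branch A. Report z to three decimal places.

z = 5.226

Sample proportions: p̂₁ = 114/152 = 0.75000 and p̂₂ = 172/345 = 0.49855.
Pooled p̂ = (114+172)/(152+345) = 286/497 = 0.57545.
SE = √[p̂(1−p̂)(1/n₁+1/n₂)] = √[0.57545·0.42455·(1/152+1/345)] ≈ 0.048119.
z = 0.25145/0.048119 = 5.226.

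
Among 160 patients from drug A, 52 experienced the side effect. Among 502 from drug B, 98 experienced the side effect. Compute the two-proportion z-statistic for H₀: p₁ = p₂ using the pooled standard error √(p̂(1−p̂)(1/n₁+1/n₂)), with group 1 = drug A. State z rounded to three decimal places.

z = 3.415

Sample proportions: p̂₁ = 52/160 = 0.32500 and p̂₂ = 98/502 = 0.19522.
Pooling: p̂ = 150/662 = 0.22659.
Pooled SE = √[0.1752448·0.00824203] ≈ 0.038005.
z = 0.12978/0.038005 = 3.415.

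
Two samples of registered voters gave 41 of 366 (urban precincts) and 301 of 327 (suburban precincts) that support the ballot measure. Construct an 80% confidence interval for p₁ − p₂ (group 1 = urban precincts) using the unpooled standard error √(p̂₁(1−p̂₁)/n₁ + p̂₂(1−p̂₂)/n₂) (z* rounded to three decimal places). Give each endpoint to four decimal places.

p̂₁ = 0.11202, p̂₂ = 0.92049, so the observed difference is -0.80847.
Unpooled SE = √(p̂₁(1−p̂₁)/n₁ + p̂₂(1−p̂₂)/n₂) = √(0.000271784 + 0.000223819) = 0.022262.
For 80% confidence, z* = 1.282. Margin = 1.282·0.022262 = 0.02854.
Interval: -0.80847 ± 0.02854 → (-0.8370, -0.7799).

(-0.8370, -0.7799)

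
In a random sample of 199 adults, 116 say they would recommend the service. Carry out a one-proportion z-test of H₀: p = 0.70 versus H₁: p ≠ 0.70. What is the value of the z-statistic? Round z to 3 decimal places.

z = -3.604

p̂ = 116/199 = 0.58291.
SE₀ = √(0.70·0.30/199) = 0.032485.
Test statistic: z = -0.11709/0.032485 = -3.604.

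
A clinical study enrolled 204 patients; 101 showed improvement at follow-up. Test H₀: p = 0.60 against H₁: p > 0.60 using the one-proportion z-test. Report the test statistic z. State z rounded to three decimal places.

p̂ = 101/204 = 0.49510.
Null standard error: √(0.60·0.40/204) = √0.001176471 = 0.034300.
z = (0.49510 − 0.60)/0.034300 = -0.10490/0.034300 = -3.058.

z = -3.058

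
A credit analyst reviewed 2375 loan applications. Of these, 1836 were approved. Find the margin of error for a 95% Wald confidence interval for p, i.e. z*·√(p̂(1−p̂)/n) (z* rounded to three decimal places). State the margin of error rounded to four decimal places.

The sample proportion is 1836/2375 = 0.77305.
SE(p̂) = √(0.77305·0.22695/2375) = 0.008595.
z* = 1.960 at the 95% level.
ME = 1.960·0.008595 = 0.0168.

ME = 0.0168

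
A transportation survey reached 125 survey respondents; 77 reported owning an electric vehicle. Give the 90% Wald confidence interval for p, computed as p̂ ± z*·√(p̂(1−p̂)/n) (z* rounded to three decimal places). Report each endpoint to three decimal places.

(0.544, 0.688)

With x = 77 successes in n = 125, p̂ = 0.61600.
Standard error of p̂: √(0.236544/125) = √0.001892352 = 0.043501.
For 90% confidence, z* = 1.645.
Margin of error: 1.645 × 0.043501 = 0.07156.
Interval: 0.61600 ± 0.07156 → (0.544, 0.688).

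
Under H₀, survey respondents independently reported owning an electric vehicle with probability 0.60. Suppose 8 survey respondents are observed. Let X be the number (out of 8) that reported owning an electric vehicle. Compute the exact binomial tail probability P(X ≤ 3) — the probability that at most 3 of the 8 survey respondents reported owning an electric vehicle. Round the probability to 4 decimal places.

X is binomial with n = 8 and p = 0.60.
P(X ≤ 3) = C(8,0)·0.60^0·0.40^8 + C(8,1)·0.60^1·0.40^7 + C(8,2)·0.60^2·0.40^6 + C(8,3)·0.60^3·0.40^5.
= 0.000655 + 0.007864 + 0.041288 + 0.123863 = 0.1737.

P = 0.1737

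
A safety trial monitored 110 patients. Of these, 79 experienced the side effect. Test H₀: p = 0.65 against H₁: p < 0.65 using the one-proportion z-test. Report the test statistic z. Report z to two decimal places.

p̂ = 79/110 = 0.71818.
Under H₀, SE = √(p₀(1−p₀)/n) = √(0.65·0.35/110) = √0.002068182 = 0.045477.
Test statistic: z = 0.06818/0.045477 = 1.50.

z = 1.50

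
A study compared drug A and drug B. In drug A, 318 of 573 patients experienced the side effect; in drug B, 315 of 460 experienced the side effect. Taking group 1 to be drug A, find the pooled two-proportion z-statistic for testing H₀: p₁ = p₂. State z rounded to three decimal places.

z = -4.257

Sample proportions: p̂₁ = 318/573 = 0.55497 and p̂₂ = 315/460 = 0.68478.
Pooled p̂ = (318+315)/(573+460) = 633/1033 = 0.61278.
Pooled SE = √[0.2372811·0.00391911] ≈ 0.030495.
z = (p̂₁ − p̂₂)/SE = (0.55497 − 0.68478)/0.030495 = -0.12981/0.030495 = -4.257.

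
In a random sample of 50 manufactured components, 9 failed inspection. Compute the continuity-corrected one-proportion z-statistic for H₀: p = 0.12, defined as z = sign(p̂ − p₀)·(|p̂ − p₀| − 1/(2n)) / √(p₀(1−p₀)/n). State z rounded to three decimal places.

z = 1.088

Sample proportion p̂ = 9/50 = 0.18000. p̂ − p₀ = 0.060000.
1/(2n) = 0.010000.
Corrected numerator: |0.060000| − 0.010000 = 0.050000.
Null standard error: √(0.12·0.88/50) = √0.002112000 = 0.045957.
z = (+)0.050000/0.045957 = 1.088.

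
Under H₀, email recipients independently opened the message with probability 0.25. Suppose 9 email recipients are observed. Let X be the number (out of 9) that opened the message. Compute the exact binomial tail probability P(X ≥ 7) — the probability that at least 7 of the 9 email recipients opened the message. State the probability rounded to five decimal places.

X is binomial with n = 9 and p = 0.25.
P(X ≥ 7) = C(9,7)·0.25^7·0.75^2 + C(9,8)·0.25^8·0.75^1 + C(9,9)·0.25^9·0.75^0.
= 0.001236 + 0.000103 + 0.000004 = 0.00134.

P = 0.00134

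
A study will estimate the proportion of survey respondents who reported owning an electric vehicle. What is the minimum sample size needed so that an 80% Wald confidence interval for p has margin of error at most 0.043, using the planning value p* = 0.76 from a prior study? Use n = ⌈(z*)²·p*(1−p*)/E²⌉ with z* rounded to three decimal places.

n = 163

For 80% confidence, z* = 1.282.
p*(1−p*) = 0.76·0.24 = 0.1824.
(z*)²·p*(1−p*)/E² = 1.643524·0.1824/0.001849 = 162.130.
⌈162.130⌉ = 163.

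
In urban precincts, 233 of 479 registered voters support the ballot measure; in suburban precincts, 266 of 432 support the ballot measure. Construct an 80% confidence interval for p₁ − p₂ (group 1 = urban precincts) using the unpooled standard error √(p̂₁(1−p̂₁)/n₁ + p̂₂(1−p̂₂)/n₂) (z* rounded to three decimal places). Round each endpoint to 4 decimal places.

(-0.1712, -0.0874)

p̂₁ = 233/479 = 0.48643, p̂₂ = 266/432 = 0.61574; p̂₁ − p̂₂ = -0.12931.
SE = √(0.000521536 + 0.000547695) = √0.001069231 = 0.032699.
z* = 1.282 at the 80% level. Margin = 1.282·0.032699 = 0.04192.
Interval: -0.12931 ± 0.04192 → (-0.1712, -0.0874).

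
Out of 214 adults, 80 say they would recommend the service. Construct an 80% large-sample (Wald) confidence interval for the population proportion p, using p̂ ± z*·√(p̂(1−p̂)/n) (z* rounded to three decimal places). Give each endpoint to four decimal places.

Sample proportion p̂ = 80/214 = 0.37383.
Standard error of p̂: √(0.234082/214) = √0.001093839 = 0.033073.
z* = 1.282 at the 80% level.
Margin = 1.282·0.033073 = 0.04240.
CI: 0.37383 ± 0.04240 = (0.3314, 0.4162).

(0.3314, 0.4162)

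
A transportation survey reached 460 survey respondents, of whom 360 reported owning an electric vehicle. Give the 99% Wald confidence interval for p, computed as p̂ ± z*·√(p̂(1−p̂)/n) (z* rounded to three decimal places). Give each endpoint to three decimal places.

p̂ = 360/460 = 0.78261.
Standard error of p̂: √(0.170132/460) = √0.000369853 = 0.019232.
z* = 2.576 at the 99% level.
Margin = 2.576·0.019232 = 0.04954.
CI: 0.78261 ± 0.04954 = (0.733, 0.832).

(0.733, 0.832)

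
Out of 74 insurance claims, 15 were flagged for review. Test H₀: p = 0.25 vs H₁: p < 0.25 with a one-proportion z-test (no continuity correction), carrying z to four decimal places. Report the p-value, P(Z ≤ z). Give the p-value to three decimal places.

p̂ = 15/74 = 0.20270.
Under H₀, SE = √(p₀(1−p₀)/n) = √(0.25·0.75/74) = √0.002533784 = 0.050337.
Test statistic (full precision, shown to 4 dp): z = (15/74 − 0.25)/SE₀ ≈ -0.9396.
From the standard normal, P(Z ≤ z) = 0.174.

p-value = 0.174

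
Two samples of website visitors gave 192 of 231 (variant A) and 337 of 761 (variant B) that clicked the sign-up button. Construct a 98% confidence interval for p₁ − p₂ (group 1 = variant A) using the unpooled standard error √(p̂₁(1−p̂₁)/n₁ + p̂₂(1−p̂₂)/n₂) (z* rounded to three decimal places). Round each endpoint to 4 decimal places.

(0.3173, 0.4593)

p̂₁ = 192/231 = 0.83117, p̂₂ = 337/761 = 0.44284; p̂₁ − p̂₂ = 0.38833.
Unpooled SE = √(p̂₁(1−p̂₁)/n₁ + p̂₂(1−p̂₂)/n₂) = √(0.000607477 + 0.000324221) = 0.030524.
The 98% critical value is z* = 2.326. Margin of error = 0.07100.
CI: 0.38833 ± 0.07100 = (0.3173, 0.4593).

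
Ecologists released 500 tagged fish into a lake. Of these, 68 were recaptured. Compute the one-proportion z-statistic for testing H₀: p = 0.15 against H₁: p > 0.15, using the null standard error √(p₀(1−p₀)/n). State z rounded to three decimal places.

z = -0.877

p̂ = 68/500 = 0.13600.
Under H₀, SE = √(p₀(1−p₀)/n) = √(0.15·0.85/500) = √0.000255000 = 0.015969.
Test statistic: z = -0.01400/0.015969 = -0.877.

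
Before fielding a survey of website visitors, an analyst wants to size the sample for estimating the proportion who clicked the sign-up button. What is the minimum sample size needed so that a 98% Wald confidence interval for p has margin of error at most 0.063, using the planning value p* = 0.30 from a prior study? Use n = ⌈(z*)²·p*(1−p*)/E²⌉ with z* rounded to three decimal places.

z* = 2.326 at the 98% level.
p*(1−p*) = 0.30·0.70 = 0.2100.
(z*)²·p*(1−p*)/E² = 5.410276·0.2100/0.003969 = 286.258.
Rounding up, n = 287.

n = 287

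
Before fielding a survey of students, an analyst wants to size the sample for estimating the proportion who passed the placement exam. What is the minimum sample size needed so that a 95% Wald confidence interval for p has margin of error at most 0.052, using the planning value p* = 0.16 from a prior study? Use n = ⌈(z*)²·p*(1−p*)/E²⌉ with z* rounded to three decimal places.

n = 191

For 95% confidence, z* = 1.960.
p*(1−p*) = 0.16·0.84 = 0.1344.
Required n before rounding: 3.841600 × 0.1344 / 0.052² = 190.943.
Rounding up, n = 191.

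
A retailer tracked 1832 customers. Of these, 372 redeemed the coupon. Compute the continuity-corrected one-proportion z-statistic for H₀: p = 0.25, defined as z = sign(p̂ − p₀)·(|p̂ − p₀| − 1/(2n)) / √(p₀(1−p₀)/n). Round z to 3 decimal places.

The sample proportion is 372/1832 = 0.20306. p̂ − p₀ = -0.046943.
1/(2n) = 0.000273.
Corrected numerator: |-0.046943| − 0.000273 = 0.046670.
Null standard error: √(0.25·0.75/1832) = √0.000102347 = 0.010117.
z = −0.046670/0.010117 = -4.613.

z = -4.613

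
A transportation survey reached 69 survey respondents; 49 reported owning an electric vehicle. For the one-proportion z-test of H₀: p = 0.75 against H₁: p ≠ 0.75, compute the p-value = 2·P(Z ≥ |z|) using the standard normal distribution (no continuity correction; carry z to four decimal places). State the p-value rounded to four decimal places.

Sample proportion p̂ = 49/69 = 0.71014.
Null standard error: √(0.75·0.25/69) = √0.002717391 = 0.052129.
Test statistic (full precision, shown to 4 dp): z = (49/69 − 0.75)/SE₀ ≈ -0.7646.
p-value = 2·P(Z ≥ |z|) with z = -0.7646 → 0.4445.

p-value = 0.4445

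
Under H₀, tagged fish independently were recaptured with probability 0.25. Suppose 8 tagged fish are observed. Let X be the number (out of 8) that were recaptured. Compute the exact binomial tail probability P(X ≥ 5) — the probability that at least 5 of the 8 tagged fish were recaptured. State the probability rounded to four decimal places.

P = 0.0273

X is binomial with n = 8 and p = 0.25.
P(X ≥ 5) = C(8,5)·0.25^5·0.75^3 + C(8,6)·0.25^6·0.75^2 + C(8,7)·0.25^7·0.75^1 + C(8,8)·0.25^8·0.75^0.
= 0.023071 + 0.003845 + 0.000366 + 0.000015 = 0.0273.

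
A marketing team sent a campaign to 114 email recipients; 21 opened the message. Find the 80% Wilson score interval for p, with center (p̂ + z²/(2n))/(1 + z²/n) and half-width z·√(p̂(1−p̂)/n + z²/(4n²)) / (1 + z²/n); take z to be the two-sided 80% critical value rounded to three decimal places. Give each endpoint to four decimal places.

(0.1423, 0.2351)

Here p̂ = 21/114 = 0.18421 and z = 1.282 (z² = 1.643524).
1 + z²/n = 1.014417.
Center = (0.18421 + 0.007208)/1.014417 = 0.18870.
Radicand: p̂(1−p̂)/n + z²/(4n²) = 0.001318219 + 0.000031616 = 0.001349835.
Half-width = z·√(radicand)/denom = 1.282·0.036740/1.014417 = 0.04643.
Interval: 0.18870 ± 0.04643 → (0.1423, 0.2351).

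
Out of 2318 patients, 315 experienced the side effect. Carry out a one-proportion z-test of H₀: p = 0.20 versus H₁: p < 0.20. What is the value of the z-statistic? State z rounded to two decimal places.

Sample proportion p̂ = 315/2318 = 0.13589.
SE₀ = √(0.20·0.80/2318) = 0.008308.
z = (p̂ − p₀)/SE = (0.13589 − 0.20)/0.008308 = -7.72.

z = -7.72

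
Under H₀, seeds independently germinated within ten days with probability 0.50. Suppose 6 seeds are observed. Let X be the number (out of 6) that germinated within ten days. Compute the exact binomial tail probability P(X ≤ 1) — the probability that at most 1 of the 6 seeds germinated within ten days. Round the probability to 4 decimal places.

X is binomial with n = 6 and p = 0.50.
P(X ≤ 1) = C(6,0)·0.50^0·0.50^6 + C(6,1)·0.50^1·0.50^5.
= 0.015625 + 0.093750 = 0.1094.

P = 0.1094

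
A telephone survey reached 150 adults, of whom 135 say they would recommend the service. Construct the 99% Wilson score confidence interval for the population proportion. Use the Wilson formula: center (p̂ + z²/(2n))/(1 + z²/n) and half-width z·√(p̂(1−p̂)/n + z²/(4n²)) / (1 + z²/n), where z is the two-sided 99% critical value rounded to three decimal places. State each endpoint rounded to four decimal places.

p̂ = 135/150 = 0.90000; z = 2.576, so z² = 6.635776.
1 + z²/n = 1.044239.
Center = (0.90000 + 0.022119)/1.044239 = 0.88305.
Radicand: p̂(1−p̂)/n + z²/(4n²) = 0.000600000 + 0.000073731 = 0.000673731.
Half-width = 2.576·√0.000673731/1.044239 = 0.06403.
Interval: 0.88305 ± 0.06403 → (0.8190, 0.9471).

(0.8190, 0.9471)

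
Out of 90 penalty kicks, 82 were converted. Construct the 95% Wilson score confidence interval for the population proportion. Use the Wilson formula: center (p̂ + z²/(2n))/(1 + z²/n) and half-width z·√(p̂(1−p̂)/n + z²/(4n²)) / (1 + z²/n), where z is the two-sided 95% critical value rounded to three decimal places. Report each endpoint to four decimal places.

Here p̂ = 82/90 = 0.91111 and z = 1.960 (z² = 3.841600).
Denominator 1 + z²/n = 1 + 3.841600/90 = 1.042684.
Adjusted center: (0.91111 + z²/(2n))/1.042684 = 0.89428.
Radicand: p̂(1−p̂)/n + z²/(4n²) = 0.000899863 + 0.000118568 = 0.001018431.
Half-width = 1.960·√0.001018431/1.042684 = 0.05999.
So the interval runs from 0.8343 to 0.9543.

(0.8343, 0.9543)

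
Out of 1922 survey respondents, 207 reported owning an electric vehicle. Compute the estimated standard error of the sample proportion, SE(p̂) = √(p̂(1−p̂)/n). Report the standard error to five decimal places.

SE = 0.00707

p̂ = 207/1922 = 0.10770.
p̂(1−p̂) = 0.096101.
SE = √(0.096101/1922) = 0.00707.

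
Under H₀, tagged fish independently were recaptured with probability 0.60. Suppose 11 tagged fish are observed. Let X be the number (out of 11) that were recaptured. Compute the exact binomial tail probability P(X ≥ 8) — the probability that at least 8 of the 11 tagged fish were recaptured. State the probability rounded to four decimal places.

P = 0.2963

X ~ Binomial(n=11, p=0.60).
P(X ≥ 8) = C(11,8)·0.60^8·0.40^3 + C(11,9)·0.60^9·0.40^2 + C(11,10)·0.60^10·0.40^1 + C(11,11)·0.60^11·0.40^0.
= 0.177367 + 0.088684 + 0.026605 + 0.003628 = 0.2963.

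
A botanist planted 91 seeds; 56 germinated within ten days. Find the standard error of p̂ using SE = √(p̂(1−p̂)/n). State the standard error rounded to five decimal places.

SE = 0.05100

Sample proportion p̂ = 56/91 = 0.61538.
p̂(1−p̂) = 0.61538·0.38462 = 0.236687.
Dividing by n and taking the root: √0.002600956 = 0.05100.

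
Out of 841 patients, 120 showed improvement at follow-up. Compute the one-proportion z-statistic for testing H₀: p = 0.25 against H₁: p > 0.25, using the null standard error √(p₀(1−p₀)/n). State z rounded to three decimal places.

z = -7.187

With x = 120 successes in n = 841, p̂ = 0.14269.
Under H₀, SE = √(p₀(1−p₀)/n) = √(0.25·0.75/841) = √0.000222949 = 0.014931.
Test statistic: z = -0.10731/0.014931 = -7.187.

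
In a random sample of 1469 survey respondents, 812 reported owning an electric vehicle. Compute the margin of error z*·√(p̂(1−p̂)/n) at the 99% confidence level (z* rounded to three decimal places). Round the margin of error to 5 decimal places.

Sample proportion p̂ = 812/1469 = 0.55276.
SE(p̂) = √(0.55276·0.44724/1469) = 0.012973.
The 99% critical value is z* = 2.576.
Margin of error = z*·SE = 2.576 × 0.012973 = 0.03342.

ME = 0.03342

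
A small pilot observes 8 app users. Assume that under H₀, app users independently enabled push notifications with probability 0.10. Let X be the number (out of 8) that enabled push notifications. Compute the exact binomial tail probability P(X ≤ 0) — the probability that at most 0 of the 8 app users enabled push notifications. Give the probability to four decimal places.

X ~ Binomial(n=8, p=0.10).
P(X ≤ 0) = C(8,0)·0.10^0·0.90^8.
= 0.430467 = 0.4305.

P = 0.4305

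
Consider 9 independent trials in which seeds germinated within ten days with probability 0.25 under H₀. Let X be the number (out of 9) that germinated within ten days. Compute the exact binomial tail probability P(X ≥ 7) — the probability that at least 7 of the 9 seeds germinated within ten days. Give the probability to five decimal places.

P = 0.00134

X ~ Binomial(n=9, p=0.25).
P(X ≥ 7) = C(9,7)·0.25^7·0.75^2 + C(9,8)·0.25^8·0.75^1 + C(9,9)·0.25^9·0.75^0.
= 0.001236 + 0.000103 + 0.000004 = 0.00134.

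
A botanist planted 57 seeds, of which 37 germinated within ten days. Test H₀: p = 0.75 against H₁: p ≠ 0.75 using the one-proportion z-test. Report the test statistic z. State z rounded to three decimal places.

With x = 37 successes in n = 57, p̂ = 0.64912.
Null standard error: √(0.75·0.25/57) = √0.003289474 = 0.057354.
z = (p̂ − p₀)/SE = (0.64912 − 0.75)/0.057354 = -1.759.

z = -1.759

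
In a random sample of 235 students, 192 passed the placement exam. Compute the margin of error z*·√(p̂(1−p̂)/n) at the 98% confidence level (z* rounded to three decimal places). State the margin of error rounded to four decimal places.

The sample proportion is 192/235 = 0.81702.
Standard error of p̂: √(0.149498/235) = √0.000636160 = 0.025222.
The 98% critical value is z* = 2.326.
So ME = 0.0587.

ME = 0.0587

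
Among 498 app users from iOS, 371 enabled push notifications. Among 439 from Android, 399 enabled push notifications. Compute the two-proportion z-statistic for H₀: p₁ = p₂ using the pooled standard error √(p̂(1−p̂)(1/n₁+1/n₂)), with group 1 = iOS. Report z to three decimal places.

Sample proportions: p̂₁ = 371/498 = 0.74498 and p̂₂ = 399/439 = 0.90888.
Pooled p̂ = (371+399)/(498+439) = 770/937 = 0.82177.
Pooled SE = √[0.1464630·0.00428594] ≈ 0.025055.
z = -0.16390/0.025055 = -6.542.

z = -6.542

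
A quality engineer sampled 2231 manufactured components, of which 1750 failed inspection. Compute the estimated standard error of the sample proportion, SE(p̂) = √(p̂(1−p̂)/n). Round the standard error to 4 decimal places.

SE = 0.0087

p̂ = 1750/2231 = 0.78440.
p̂(1−p̂) = 0.169117.
SE = √(0.169117/2231) = 0.0087.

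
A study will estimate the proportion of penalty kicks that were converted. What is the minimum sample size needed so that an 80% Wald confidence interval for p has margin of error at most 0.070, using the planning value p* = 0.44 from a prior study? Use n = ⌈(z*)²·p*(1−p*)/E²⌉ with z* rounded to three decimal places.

The 80% critical value is z* = 1.282.
p*(1−p*) = 0.44·0.56 = 0.2464.
Required n before rounding: 1.643524 × 0.2464 / 0.070² = 82.646.
Rounding up, n = 83.

n = 83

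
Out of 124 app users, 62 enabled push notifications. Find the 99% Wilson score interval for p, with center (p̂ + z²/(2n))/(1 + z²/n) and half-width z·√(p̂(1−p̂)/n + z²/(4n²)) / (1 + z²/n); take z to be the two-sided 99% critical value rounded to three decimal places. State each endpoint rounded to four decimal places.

Here p̂ = 62/124 = 0.50000 and z = 2.576 (z² = 6.635776).
1 + z²/n = 1.053514.
Adjusted center: (0.50000 + z²/(2n))/1.053514 = 0.50000.
Radicand: p̂(1−p̂)/n + z²/(4n²) = 0.002016129 + 0.000107892 = 0.002124021.
Half-width = 2.576·√0.002124021/1.053514 = 0.11269.
So the interval runs from 0.3873 to 0.6127.

(0.3873, 0.6127)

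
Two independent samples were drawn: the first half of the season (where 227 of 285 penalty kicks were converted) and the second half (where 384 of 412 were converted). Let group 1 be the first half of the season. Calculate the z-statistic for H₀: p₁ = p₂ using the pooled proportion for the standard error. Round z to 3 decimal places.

z = -5.349

Sample proportions: p̂₁ = 227/285 = 0.79649 and p̂₂ = 384/412 = 0.93204.
Pooled p̂ = (227+384)/(285+412) = 611/697 = 0.87661.
SE = √[p̂(1−p̂)(1/n₁+1/n₂)] = √[0.87661·0.12339·(1/285+1/412)] ≈ 0.025339.
z = (p̂₁ − p̂₂)/SE = (0.79649 − 0.93204)/0.025339 = -0.13555/0.025339 = -5.349.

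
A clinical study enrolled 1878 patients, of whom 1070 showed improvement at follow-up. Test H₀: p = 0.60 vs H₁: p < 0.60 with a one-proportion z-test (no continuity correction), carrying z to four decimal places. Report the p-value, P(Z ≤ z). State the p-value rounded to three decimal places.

p-value = 0.004

p̂ = 1070/1878 = 0.56976.
SE₀ = √(0.60·0.40/1878) = 0.011305.
Test statistic (full precision, shown to 4 dp): z = (1070/1878 − 0.60)/SE₀ ≈ -2.6754.
p-value = P(Z ≤ z) with z = -2.6754 → 0.004.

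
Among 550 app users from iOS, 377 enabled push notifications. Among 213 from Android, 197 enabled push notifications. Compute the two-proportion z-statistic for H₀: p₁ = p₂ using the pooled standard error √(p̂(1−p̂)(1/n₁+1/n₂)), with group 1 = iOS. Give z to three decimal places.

p̂₁ = 377/550 = 0.68545, p̂₂ = 197/213 = 0.92488.
Pooled p̂ = (377+197)/(550+213) = 574/763 = 0.75229.
Pooled SE = √[0.1863480·0.00651302] ≈ 0.034838.
z = (p̂₁ − p̂₂)/SE = (0.68545 − 0.92488)/0.034838 = -0.23943/0.034838 = -6.873.

z = -6.873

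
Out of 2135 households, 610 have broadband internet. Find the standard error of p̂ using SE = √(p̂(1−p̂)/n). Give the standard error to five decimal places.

Sample proportion p̂ = 610/2135 = 0.28571.
p̂(1−p̂) = 0.28571·0.71429 = 0.204080.
SE = √(0.204080/2135) = √0.000095588 = 0.00978.

SE = 0.00978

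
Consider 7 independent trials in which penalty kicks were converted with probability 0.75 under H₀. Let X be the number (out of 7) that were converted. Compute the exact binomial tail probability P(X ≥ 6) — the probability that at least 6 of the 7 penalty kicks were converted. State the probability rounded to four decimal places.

X ~ Binomial(n=7, p=0.75).
P(X ≥ 6) = C(7,6)·0.75^6·0.25^1 + C(7,7)·0.75^7·0.25^0.
= 0.311462 + 0.133484 = 0.4449.

P = 0.4449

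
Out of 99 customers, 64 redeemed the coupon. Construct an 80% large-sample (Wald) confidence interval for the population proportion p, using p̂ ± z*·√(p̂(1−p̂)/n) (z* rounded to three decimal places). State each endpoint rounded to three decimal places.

Sample proportion p̂ = 64/99 = 0.64646.
SE = √(p̂(1−p̂)/n) = √(0.228548/99) = 0.048048.
z* = 1.282 at the 80% level.
Margin = 1.282·0.048048 = 0.06160.
So the interval runs from 0.585 to 0.708.

(0.585, 0.708)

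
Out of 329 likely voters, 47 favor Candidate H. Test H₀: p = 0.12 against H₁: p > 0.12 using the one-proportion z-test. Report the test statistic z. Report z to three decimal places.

Sample proportion p̂ = 47/329 = 0.14286.
Under H₀, SE = √(p₀(1−p₀)/n) = √(0.12·0.88/329) = √0.000320973 = 0.017916.
z = (p̂ − p₀)/SE = (0.14286 − 0.12)/0.017916 = 1.276.

z = 1.276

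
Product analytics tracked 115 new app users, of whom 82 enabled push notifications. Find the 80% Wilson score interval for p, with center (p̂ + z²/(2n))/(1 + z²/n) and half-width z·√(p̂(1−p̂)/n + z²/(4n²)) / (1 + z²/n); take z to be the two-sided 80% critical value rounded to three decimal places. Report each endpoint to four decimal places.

p̂ = 82/115 = 0.71304; z = 1.282, so z² = 1.643524.
Denominator 1 + z²/n = 1 + 1.643524/115 = 1.014292.
Center = (0.71304 + 0.007146)/1.014292 = 0.71004.
Radicand: p̂(1−p̂)/n + z²/(4n²) = 0.001779239 + 0.000031069 = 0.001810308.
Half-width = z·√(radicand)/denom = 1.282·0.042548/1.014292 = 0.05378.
So the interval runs from 0.6563 to 0.7638.

(0.6563, 0.7638)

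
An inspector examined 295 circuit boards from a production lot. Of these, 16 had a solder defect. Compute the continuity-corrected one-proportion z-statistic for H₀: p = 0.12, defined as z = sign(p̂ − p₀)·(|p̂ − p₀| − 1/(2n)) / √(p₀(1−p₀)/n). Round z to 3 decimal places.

The sample proportion is 16/295 = 0.05424. p̂ − p₀ = -0.065763.
Continuity correction 1/(2n) = 1/590 = 0.001695.
Corrected numerator: |-0.065763| − 0.001695 = 0.064068.
SE₀ = √(0.12·0.88/295) = 0.018920.
z = −0.064068/0.018920 = -3.386.

z = -3.386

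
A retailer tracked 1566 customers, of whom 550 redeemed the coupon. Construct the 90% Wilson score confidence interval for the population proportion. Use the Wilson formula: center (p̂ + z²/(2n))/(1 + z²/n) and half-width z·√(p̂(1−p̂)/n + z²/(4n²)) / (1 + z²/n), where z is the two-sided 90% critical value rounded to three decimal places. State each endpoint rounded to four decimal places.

(0.3316, 0.3713)

Here p̂ = 550/1566 = 0.35121 and z = 1.645 (z² = 2.706025).
1 + z²/n = 1.001728.
Center = (0.35121 + 0.000864)/1.001728 = 0.35147.
Radicand: p̂(1−p̂)/n + z²/(4n²) = 0.000145506 + 0.000000276 = 0.000145782.
Half-width = z·√(radicand)/denom = 1.645·0.012074/1.001728 = 0.01983.
So the interval runs from 0.3316 to 0.3713.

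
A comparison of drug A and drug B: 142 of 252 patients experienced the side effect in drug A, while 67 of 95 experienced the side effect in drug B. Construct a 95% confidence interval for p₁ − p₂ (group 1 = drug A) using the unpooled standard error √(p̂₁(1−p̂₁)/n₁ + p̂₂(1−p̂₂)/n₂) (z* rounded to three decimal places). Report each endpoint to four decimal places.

(-0.2520, -0.0315)

p̂₁ = 142/252 = 0.56349, p̂₂ = 67/95 = 0.70526; p̂₁ − p̂₂ = -0.14177.
SE = √(0.000976066 + 0.002188074) = √0.003164140 = 0.056251.
The 95% critical value is z* = 1.960. Margin of error = 0.11025.
CI: -0.14177 ± 0.11025 = (-0.2520, -0.0315).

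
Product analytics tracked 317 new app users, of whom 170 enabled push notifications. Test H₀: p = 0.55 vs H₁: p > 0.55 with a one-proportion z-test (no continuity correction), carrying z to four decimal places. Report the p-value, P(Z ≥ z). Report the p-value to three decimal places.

p-value = 0.688

With x = 170 successes in n = 317, p̂ = 0.53628.
SE₀ = √(0.55·0.45/317) = 0.027942.
Test statistic (full precision, shown to 4 dp): z = (170/317 − 0.55)/SE₀ ≈ -0.4911.
From the standard normal, P(Z ≥ z) = 0.688.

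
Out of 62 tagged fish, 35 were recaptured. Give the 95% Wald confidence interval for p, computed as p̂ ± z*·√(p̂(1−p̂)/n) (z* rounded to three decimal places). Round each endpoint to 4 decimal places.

p̂ = 35/62 = 0.56452.
SE = √(p̂(1−p̂)/n) = √(0.245838/62) = 0.062969.
The 95% critical value is z* = 1.960.
Margin = 1.960·0.062969 = 0.12342.
So the interval runs from 0.4411 to 0.6879.

(0.4411, 0.6879)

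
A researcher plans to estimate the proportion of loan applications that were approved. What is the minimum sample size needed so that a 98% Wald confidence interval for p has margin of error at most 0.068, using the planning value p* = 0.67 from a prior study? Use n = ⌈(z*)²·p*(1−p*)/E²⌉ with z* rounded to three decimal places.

z* = 2.326 at the 98% level.
p*(1−p*) = 0.2211.
Required n before rounding: 5.410276 × 0.2211 / 0.068² = 258.696.
⌈258.696⌉ = 259.

n = 259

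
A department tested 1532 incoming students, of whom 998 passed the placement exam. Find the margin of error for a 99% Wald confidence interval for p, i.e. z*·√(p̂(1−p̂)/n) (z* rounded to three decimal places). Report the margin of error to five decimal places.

ME = 0.03136

Sample proportion p̂ = 998/1532 = 0.65144.
SE(p̂) = √(0.65144·0.34856/1532) = 0.012174.
The 99% critical value is z* = 2.576.
So ME = 0.03136.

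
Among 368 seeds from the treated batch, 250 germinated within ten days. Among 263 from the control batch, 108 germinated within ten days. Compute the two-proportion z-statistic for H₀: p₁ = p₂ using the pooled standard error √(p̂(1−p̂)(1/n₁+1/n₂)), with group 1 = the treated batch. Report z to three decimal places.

Sample proportions: p̂₁ = 250/368 = 0.67935 and p̂₂ = 108/263 = 0.41065.
Pooled p̂ = (250+108)/(368+263) = 358/631 = 0.56735.
SE = √[p̂(1−p̂)(1/n₁+1/n₂)] = √[0.56735·0.43265·(1/368+1/263)] ≈ 0.040004.
z = 0.26870/0.040004 = 6.717.

z = 6.717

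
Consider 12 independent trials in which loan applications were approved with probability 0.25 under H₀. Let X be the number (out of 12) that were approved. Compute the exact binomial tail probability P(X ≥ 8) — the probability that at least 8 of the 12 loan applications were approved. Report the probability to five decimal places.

P = 0.00278

X is binomial with n = 12 and p = 0.25.
P(X ≥ 8) = Σ_{j=8}^{12} C(12,j)·0.25^j·0.75^{12−j}.
= 0.002390 + 0.000354 + 0.000035 + 0.000002 + 0.000000 = 0.00278.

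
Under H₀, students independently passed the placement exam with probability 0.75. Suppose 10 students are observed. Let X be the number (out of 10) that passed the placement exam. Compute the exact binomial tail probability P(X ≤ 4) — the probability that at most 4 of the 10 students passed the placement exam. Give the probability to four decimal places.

X is binomial with n = 10 and p = 0.75.
P(X ≤ 4) = Σ_{j=0}^{4} C(10,j)·0.75^j·0.25^{10−j}.
= 0.000001 + 0.000029 + 0.000386 + 0.003090 + 0.016222 = 0.0197.

P = 0.0197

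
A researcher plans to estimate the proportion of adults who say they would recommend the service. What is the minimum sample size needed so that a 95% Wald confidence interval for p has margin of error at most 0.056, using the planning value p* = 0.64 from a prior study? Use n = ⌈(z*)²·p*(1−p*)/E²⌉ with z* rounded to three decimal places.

The 95% critical value is z* = 1.960.
p*(1−p*) = 0.2304.
(z*)²·p*(1−p*)/E² = 3.841600·0.2304/0.003136 = 282.240.
Rounding up, n = 283.

n = 283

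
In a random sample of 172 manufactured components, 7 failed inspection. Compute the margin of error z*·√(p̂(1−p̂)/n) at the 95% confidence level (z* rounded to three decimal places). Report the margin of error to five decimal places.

ME = 0.02953

p̂ = 7/172 = 0.04070.
SE = √(p̂(1−p̂)/n) = √(0.039041/172) = 0.015066.
z* = 1.960 at the 95% level.
Margin of error = z*·SE = 1.960 × 0.015066 = 0.02953.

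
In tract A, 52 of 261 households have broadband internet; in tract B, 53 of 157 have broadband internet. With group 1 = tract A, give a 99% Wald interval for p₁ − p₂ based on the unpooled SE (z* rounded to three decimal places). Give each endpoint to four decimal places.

p̂₁ = 52/261 = 0.19923, p̂₂ = 53/157 = 0.33758; p̂₁ − p̂₂ = -0.13835.
SE = √(0.000611263 + 0.001424329) = √0.002035592 = 0.045118.
The 99% critical value is z* = 2.576. Margin of error = 0.11622.
So the interval runs from -0.2546 to -0.0221.

(-0.2546, -0.0221)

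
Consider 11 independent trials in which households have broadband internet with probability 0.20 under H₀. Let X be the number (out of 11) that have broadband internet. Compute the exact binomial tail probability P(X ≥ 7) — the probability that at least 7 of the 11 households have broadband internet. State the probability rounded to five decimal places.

X is binomial with n = 11 and p = 0.20.
P(X ≥ 7) = Σ_{j=7}^{11} C(11,j)·0.20^j·0.80^{11−j}.
= 0.001730 + 0.000216 + 0.000018 + 0.000001 + 0.000000 = 0.00197.

P = 0.00197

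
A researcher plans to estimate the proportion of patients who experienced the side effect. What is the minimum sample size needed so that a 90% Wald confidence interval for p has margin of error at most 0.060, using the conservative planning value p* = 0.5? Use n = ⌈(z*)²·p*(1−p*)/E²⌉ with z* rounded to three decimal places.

The 90% critical value is z* = 1.645.
p*(1−p*) = 0.50·0.50 = 0.2500.
(z*)²·p*(1−p*)/E² = 2.706025·0.2500/0.003600 = 187.918.
⌈187.918⌉ = 188.

n = 188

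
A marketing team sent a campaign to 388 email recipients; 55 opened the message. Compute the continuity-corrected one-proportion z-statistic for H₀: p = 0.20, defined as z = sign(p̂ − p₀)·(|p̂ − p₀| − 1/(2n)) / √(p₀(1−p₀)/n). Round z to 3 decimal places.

z = -2.805

With x = 55 successes in n = 388, p̂ = 0.14175. p̂ − p₀ = -0.058247.
1/(2n) = 0.001289.
Corrected numerator: |-0.058247| − 0.001289 = 0.056958.
Null standard error: √(0.20·0.80/388) = √0.000412371 = 0.020307.
z = −0.056958/0.020307 = -2.805.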